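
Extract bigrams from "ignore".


Word: "ignore" (length 6)
Number of bigrams = 6 - 2 + 1 = 5
  Position 0: "ig"
  Position 1: "gn"
  Position 2: "no"
  Position 3: "or"
  Position 4: "re"
Bigrams = "ig", "gn", "no", "or", "re"


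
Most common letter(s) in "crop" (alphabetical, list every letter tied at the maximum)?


Word: "crop"
Letter counts:
  'c': 1
  'o': 1
  'p': 1
  'r': 1
Maximum count = 1
Most frequent = 'c', 'o', 'p', 'r' (1 time each)


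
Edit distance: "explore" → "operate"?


Word 1: "explore" (length 7)
Word 2: "operate" (length 7)
One optimal edit sequence (insert/delete/substitute each cost 1):
  1. substitute 'e' -> 'o'  (+1)
  2. substitute 'x' -> 'p'  (+1)
  3. substitute 'p' -> 'e'  (+1)
  4. substitute 'l' -> 'r'  (+1)
  5. substitute 'o' -> 'a'  (+1)
  6. substitute 'r' -> 't'  (+1)
  7. keep 'e'
Total edit operations: 6
Edit distance = 6


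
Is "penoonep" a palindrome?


Word: "penoonep"
Reversed: "penoonep"
Forward == Backward? penoonep == penoonep
Palindrome = Yes


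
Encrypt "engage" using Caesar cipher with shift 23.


Word: "engage"
Shift: 23
Each letter → (letter + shift) mod 26:
  'e' (4) + 23 = 1 → 'b'
  'n' (13) + 23 = 10 → 'k'
  'g' (6) + 23 = 3 → 'd'
  'a' (0) + 23 = 23 → 'x'
  'g' (6) + 23 = 3 → 'd'
  'e' (4) + 23 = 1 → 'b'
Result = "bkdxdb"


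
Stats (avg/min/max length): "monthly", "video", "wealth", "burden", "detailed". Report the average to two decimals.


Lengths: "monthly"=7, "video"=5, "wealth"=6, "burden"=6, "detailed"=8
Sum = 32, Count = 5
Average = 32/5 = 6.40
= avg=6.40, min=5, max=8


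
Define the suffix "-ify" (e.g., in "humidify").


Suffix: -ify
Example: humidify (humid + -ify)
Meaning = to make


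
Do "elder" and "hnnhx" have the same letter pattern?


Pattern of "elder": [0, 1, 2, 0, 3]
Pattern of "hnnhx": [0, 1, 1, 0, 2]
Patterns do not match
Same pattern = No


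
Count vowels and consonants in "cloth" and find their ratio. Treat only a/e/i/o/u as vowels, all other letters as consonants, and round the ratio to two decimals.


Word: "cloth"
Vowels (a,e,i,o,u): 1
Consonants: 4
Ratio = 1/4
= 0.25


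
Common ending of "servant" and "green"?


Word 1: "servant"
Word 2: "green"
Comparing from end:
  Pos -1: 't' != 'n' (stop)
LCS = "" (length 0)


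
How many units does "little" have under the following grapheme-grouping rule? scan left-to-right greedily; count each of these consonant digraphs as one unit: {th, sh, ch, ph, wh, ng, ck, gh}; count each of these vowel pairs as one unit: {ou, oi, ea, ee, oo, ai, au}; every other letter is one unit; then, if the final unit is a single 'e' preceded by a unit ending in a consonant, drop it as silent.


Word: "little" (6 letters)
Left-to-right scan:
  1. 'l' (letter)
  2. 'i' (letter)
  3. 't' (letter)
  4. 't' (letter)
  5. 'l' (letter)
  6. 'e' (letter)
Units from scan: 6
Final unit is 'e' after a consonant -> drop as silent (-1)
Sound units = 5 units


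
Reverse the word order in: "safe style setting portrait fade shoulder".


Original: "safe style setting portrait fade shoulder"
Words (1..n): safe | style | setting | portrait | fade | shoulder
Reversed (n..1): shoulder | fade | portrait | setting | style | safe
Result = "shoulder fade portrait setting style safe"


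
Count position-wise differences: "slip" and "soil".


Comparing character by character (same length = 4):
  Pos 0: 's' vs 's' =
  Pos 1: 'l' vs 'o' !=
  Pos 2: 'i' vs 'i' =
  Pos 3: 'p' vs 'l' !=
Hamming distance = 2


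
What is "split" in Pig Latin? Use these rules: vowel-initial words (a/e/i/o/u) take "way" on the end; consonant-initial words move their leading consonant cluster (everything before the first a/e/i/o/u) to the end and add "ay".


Word: "split"
Starts with consonant(s) → move to end, add 'ay'
Consonant cluster: "spl"
Pig Latin = "itsplay"


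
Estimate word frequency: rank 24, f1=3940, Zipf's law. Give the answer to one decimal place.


Zipf's law: f(r) = f(1) / r
f(1) = 3940
f(24) = 3940 / 24
= 164.2 occurrences


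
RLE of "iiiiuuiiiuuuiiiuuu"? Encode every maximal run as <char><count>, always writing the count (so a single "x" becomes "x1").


String: "iiiiuuiiiuuuiiiuuu"
Scanning for consecutive runs:
  'i' x 4
  'u' x 2
  'i' x 3
  'u' x 3
  'i' x 3
  'u' x 3
RLE = "i4u2i3u3i3u3"


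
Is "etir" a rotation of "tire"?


Word: "tire", Candidate: "etir"
Method: check if candidate is substring of word+word
"tiretire" contains "etir"? Yes
Is rotation = Yes


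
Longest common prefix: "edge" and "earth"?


Word 1: "edge"
Word 2: "earth"
Comparing from start:
  Pos 0: 'e' == 'e'
  Pos 1: 'd' != 'a' (stop)
LCP = "e" (length 1)


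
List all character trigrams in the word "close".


Word: "close" (length 5)
Number of trigrams = 5 - 3 + 1 = 3
  Position 0: "clo"
  Position 1: "los"
  Position 2: "ose"
Trigrams = "clo", "los", "ose"


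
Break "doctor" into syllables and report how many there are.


Word: "doctor"
Syllable breakdown: doc-tor
Counting: 2 parts
= 2 syllables


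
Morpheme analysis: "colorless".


Word: "colorless"
Morphemes: color | -less
Each morpheme carries meaning
= 2 morphemes


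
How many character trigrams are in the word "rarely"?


Word: "rarely" (length 6)
Number of 3-grams = length - 3 + 1 = 6 - 3 + 1
= 4


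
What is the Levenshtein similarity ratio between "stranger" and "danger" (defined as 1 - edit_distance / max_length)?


Word 1: "stranger" (length 8)
Word 2: "danger" (length 6)
One optimal edit sequence:
  1. delete 's'  (+1)
  2. delete 't'  (+1)
  3. substitute 'r' -> 'd'  (+1)
  4. keep 'a'
  5. keep 'n'
  6. keep 'g'
  7. keep 'e'
  8. keep 'r'
Edit distance = 3
Max length = max(8, 6) = 8
Similarity = 1 - 3/8
= 0.6250


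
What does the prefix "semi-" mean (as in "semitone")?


Prefix: semi-
Example: semitone (semi- + tone)
Meaning = half


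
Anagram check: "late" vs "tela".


Word 1: "late" → sorted: aelt
Word 2: "tela" → sorted: aelt
Same letters? aelt == aelt
Anagram = Yes


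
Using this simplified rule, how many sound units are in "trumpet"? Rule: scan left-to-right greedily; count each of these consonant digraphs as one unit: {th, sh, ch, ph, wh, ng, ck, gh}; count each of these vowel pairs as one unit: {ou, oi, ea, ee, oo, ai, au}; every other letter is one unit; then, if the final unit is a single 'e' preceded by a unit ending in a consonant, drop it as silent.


Word: "trumpet" (7 letters)
Left-to-right scan:
  (1) 't' (letter)
  (2) 'r' (letter)
  (3) 'u' (letter)
  (4) 'm' (letter)
  (5) 'p' (letter)
  (6) 'e' (letter)
  (7) 't' (letter)
Units from scan: 7
Sound units = 7 units


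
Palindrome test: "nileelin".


Word: "nileelin"
Reversed: "nileelin"
Forward == Backward? nileelin == nileelin
Palindrome = Yes


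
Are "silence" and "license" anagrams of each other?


Word 1: "silence" → sorted: ceeilns
Word 2: "license" → sorted: ceeilns
Same letters? ceeilns == ceeilns
Anagram = Yes


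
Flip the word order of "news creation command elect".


Original: "news creation command elect"
Words (1..n): news | creation | command | elect
Reversed (n..1): elect | command | creation | news
Result = "elect command creation news"


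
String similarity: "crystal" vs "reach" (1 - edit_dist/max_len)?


Word 1: "crystal" (length 7)
Word 2: "reach" (length 5)
One optimal edit sequence:
  1. delete 'c'  (+1)
  2. keep 'r'
  3. delete 'y'  (+1)
  4. substitute 's' -> 'e'  (+1)
  5. substitute 't' -> 'a'  (+1)
  6. substitute 'a' -> 'c'  (+1)
  7. substitute 'l' -> 'h'  (+1)
Edit distance = 6
Max length = max(7, 5) = 7
Similarity = 1 - 6/7
= 0.1429


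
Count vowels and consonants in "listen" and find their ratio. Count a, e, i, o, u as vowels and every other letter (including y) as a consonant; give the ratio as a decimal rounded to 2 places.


Word: "listen"
Vowels (a,e,i,o,u): 2
Consonants: 4
Ratio = 2/4
= 0.50


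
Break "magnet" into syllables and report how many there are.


Word: "magnet"
Syllable breakdown: mag | net
Counting: 2 parts
= 2 syllables


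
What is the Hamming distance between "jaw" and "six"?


Comparing character by character (same length = 3):
  Pos 0: 'j' vs 's' !=
  Pos 1: 'a' vs 'i' !=
  Pos 2: 'w' vs 'x' !=
Hamming distance = 3


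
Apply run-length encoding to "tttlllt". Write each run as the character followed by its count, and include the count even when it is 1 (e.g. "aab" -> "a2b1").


String: "tttlllt"
Scanning for consecutive runs:
  't' x 3
  'l' x 3
  't' x 1
RLE = "t3l3t1"


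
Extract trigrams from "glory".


Word: "glory" (length 5)
Number of trigrams = 5 - 3 + 1 = 3
  Position 0: "glo"
  Position 1: "lor"
  Position 2: "ory"
Trigrams = "glo", "lor", "ory"


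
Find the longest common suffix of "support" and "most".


Word 1: "support"
Word 2: "most"
Comparing from end:
  Pos -1: 't' == 't'
  Pos -2: 'r' != 's' (stop)
LCS = "t" (length 1)


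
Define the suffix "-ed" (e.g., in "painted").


Suffix: -ed
As in: painted -> paint + -ed
Meaning = past tense


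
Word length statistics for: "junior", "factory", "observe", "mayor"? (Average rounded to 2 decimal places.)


Lengths: "junior"=6, "factory"=7, "observe"=7, "mayor"=5
Sum = 25, Count = 4
Average = 25/4 = 6.25
= avg=6.25, min=5, max=7


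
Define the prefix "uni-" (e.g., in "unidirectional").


Prefix: uni-
Example: unidirectional (uni- + directional)
Meaning = one


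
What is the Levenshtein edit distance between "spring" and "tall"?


Word 1: "spring" (length 6)
Word 2: "tall" (length 4)
One optimal edit sequence (insert/delete/substitute each cost 1):
  1. delete 's'  (+1)
  2. delete 'p'  (+1)
  3. substitute 'r' -> 't'  (+1)
  4. substitute 'i' -> 'a'  (+1)
  5. substitute 'n' -> 'l'  (+1)
  6. substitute 'g' -> 'l'  (+1)
Total edit operations: 6
Edit distance = 6


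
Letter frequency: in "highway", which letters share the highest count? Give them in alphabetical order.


Word: "highway"
Letter counts:
  'a': 1
  'g': 1
  'h': 2
  'i': 1
  'w': 1
  'y': 1
Maximum count = 2
Most frequent = 'h' (2 times each)


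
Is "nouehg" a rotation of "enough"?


Word: "enough", Candidate: "nouehg"
Method: check if candidate is substring of word+word
"enoughenough" contains "nouehg"? No
Is rotation = No


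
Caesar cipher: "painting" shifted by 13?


Word: "painting"
Shift: 13
Each letter → (letter + shift) mod 26:
  'p' (15) + 13 = 2 → 'c'
  'a' (0) + 13 = 13 → 'n'
  'i' (8) + 13 = 21 → 'v'
  'n' (13) + 13 = 0 → 'a'
  't' (19) + 13 = 6 → 'g'
  'i' (8) + 13 = 21 → 'v'
  'n' (13) + 13 = 0 → 'a'
  'g' (6) + 13 = 19 → 't'
Result = "cnvagvat"


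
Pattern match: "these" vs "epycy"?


Pattern of "these": [0, 1, 2, 3, 2]
Pattern of "epycy": [0, 1, 2, 3, 2]
Patterns match
Same pattern = Yes


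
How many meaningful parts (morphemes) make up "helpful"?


Word: "helpful"
Morphemes: help | -ful
Each morpheme carries meaning
= 2 morphemes


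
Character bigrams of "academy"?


Word: "academy" (length 7)
Number of bigrams = 7 - 2 + 1 = 6
  Position 0: "ac"
  Position 1: "ca"
  Position 2: "ad"
  Position 3: "de"
  Position 4: "em"
  Position 5: "my"
Bigrams = "ac", "ca", "ad", "de", "em", "my"


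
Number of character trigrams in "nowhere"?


Word: "nowhere" (length 7)
Number of 3-grams = length - 3 + 1 = 7 - 3 + 1
= 5


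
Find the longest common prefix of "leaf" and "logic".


Word 1: "leaf"
Word 2: "logic"
Comparing from start:
  Pos 0: 'l' == 'l'
  Pos 1: 'e' != 'o' (stop)
LCP = "l" (length 1)


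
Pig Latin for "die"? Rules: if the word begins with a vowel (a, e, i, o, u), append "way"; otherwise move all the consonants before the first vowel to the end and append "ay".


Word: "die"
Starts with consonant(s) → move to end, add 'ay'
Consonant cluster: "d"
Pig Latin = "ieday"


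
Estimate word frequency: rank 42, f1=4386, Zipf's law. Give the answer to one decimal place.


Zipf's law: f(r) = f(1) / r
f(1) = 4386
f(42) = 4386 / 42
= 104.4 occurrences


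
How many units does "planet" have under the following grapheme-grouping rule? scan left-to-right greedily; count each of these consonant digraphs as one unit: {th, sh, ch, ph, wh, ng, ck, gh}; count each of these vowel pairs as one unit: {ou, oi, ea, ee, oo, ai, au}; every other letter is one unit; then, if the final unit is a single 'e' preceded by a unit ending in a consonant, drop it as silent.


Word: "planet" (6 letters)
Left-to-right scan:
  (1) 'p' (letter)
  (2) 'l' (letter)
  (3) 'a' (letter)
  (4) 'n' (letter)
  (5) 'e' (letter)
  (6) 't' (letter)
Units from scan: 6
Sound units = 6 units


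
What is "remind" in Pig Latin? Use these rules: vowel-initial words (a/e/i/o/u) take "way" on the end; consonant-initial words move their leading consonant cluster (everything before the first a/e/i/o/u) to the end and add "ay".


Word: "remind"
Starts with consonant(s) → move to end, add 'ay'
Consonant cluster: "r"
Pig Latin = "emindray"


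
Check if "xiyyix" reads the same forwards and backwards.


Word: "xiyyix"
Reversed: "xiyyix"
Forward == Backward? xiyyix == xiyyix
Palindrome = Yes


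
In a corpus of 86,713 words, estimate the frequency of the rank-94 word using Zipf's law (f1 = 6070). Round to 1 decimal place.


Zipf's law: f(r) = f(1) / r
f(1) = 6070
f(94) = 6070 / 94
= 64.6 occurrences


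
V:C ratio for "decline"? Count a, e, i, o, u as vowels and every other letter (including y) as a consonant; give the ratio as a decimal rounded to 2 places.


Word: "decline"
Vowels (a,e,i,o,u): 3
Consonants: 4
Ratio = 3/4
= 0.75


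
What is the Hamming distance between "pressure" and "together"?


Comparing character by character (same length = 8):
  Pos 0: 'p' vs 't' !=
  Pos 1: 'r' vs 'o' !=
  Pos 2: 'e' vs 'g' !=
  Pos 3: 's' vs 'e' !=
  Pos 4: 's' vs 't' !=
  Pos 5: 'u' vs 'h' !=
  Pos 6: 'r' vs 'e' !=
  Pos 7: 'e' vs 'r' !=
Hamming distance = 8


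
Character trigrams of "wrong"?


Word: "wrong" (length 5)
Number of trigrams = 5 - 3 + 1 = 3
  Position 0: "wro"
  Position 1: "ron"
  Position 2: "ong"
Trigrams = "wro", "ron", "ong"


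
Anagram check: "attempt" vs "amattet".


Word 1: "attempt" → sorted: aempttt
Word 2: "amattet" → sorted: aaemttt
Same letters? aempttt != aaemttt
Anagram = No


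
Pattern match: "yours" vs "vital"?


Pattern of "yours": [0, 1, 2, 3, 4]
Pattern of "vital": [0, 1, 2, 3, 4]
Patterns match
Same pattern = Yes


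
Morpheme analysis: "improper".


Word: "improper"
Morphemes: im- / proper
Each morpheme carries meaning
= 2 morphemes


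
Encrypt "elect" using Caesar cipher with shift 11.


Word: "elect"
Shift: 11
Each letter → (letter + shift) mod 26:
  'e' (4) + 11 = 15 → 'p'
  'l' (11) + 11 = 22 → 'w'
  'e' (4) + 11 = 15 → 'p'
  'c' (2) + 11 = 13 → 'n'
  't' (19) + 11 = 4 → 'e'
Result = "pwpne"


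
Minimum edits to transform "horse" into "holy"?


Word 1: "horse" (length 5)
Word 2: "holy" (length 4)
One optimal edit sequence (insert/delete/substitute each cost 1):
  1. keep 'h'
  2. keep 'o'
  3. delete 'r'  (+1)
  4. substitute 's' -> 'l'  (+1)
  5. substitute 'e' -> 'y'  (+1)
Total edit operations: 3
Edit distance = 3


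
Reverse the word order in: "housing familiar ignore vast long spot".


Original: "housing familiar ignore vast long spot"
Words (1..n): housing | familiar | ignore | vast | long | spot
Reversed (n..1): spot | long | vast | ignore | familiar | housing
Result = "spot long vast ignore familiar housing"


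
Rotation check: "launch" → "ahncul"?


Word: "launch", Candidate: "ahncul"
Method: check if candidate is substring of word+word
"launchlaunch" contains "ahncul"? No
Is rotation = No


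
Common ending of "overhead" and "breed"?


Word 1: "overhead"
Word 2: "breed"
Comparing from end:
  Pos -1: 'd' == 'd'
  Pos -2: 'a' != 'e' (stop)
LCS = "d" (length 1)


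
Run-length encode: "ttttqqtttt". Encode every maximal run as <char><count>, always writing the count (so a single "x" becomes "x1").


String: "ttttqqtttt"
Scanning for consecutive runs:
  't' x 4
  'q' x 2
  't' x 4
RLE = "t4q2t4"


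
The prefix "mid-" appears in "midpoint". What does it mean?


Prefix: mid-
As in: midpoint -> mid- + point
Meaning = middle


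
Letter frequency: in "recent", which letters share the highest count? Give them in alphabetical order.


Word: "recent"
Letter counts:
  'c': 1
  'e': 2
  'n': 1
  'r': 1
  't': 1
Maximum count = 2
Most frequent = 'e' (2 times each)


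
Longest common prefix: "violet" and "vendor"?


Word 1: "violet"
Word 2: "vendor"
Comparing from start:
  Pos 0: 'v' == 'v'
  Pos 1: 'i' != 'e' (stop)
LCP = "v" (length 1)


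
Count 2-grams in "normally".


Word: "normally" (length 8)
Number of 2-grams = length - 2 + 1 = 8 - 2 + 1
= 7


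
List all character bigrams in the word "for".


Word: "for" (length 3)
Number of bigrams = 3 - 2 + 1 = 2
  Position 0: "fo"
  Position 1: "or"
Bigrams = "fo", "or"


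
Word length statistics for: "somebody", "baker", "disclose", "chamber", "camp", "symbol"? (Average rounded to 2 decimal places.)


Lengths: "somebody"=8, "baker"=5, "disclose"=8, "chamber"=7, "camp"=4, "symbol"=6
Sum = 38, Count = 6
Average = 38/6 = 6.33
= avg=6.33, min=4, max=8


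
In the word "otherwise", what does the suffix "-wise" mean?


Suffix: -wise
As in: otherwise -> other + -wise
Meaning = in the manner of


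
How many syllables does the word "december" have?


Word: "december"
Syllable breakdown: de · cem · ber
Counting: 3 parts
= 3 syllables


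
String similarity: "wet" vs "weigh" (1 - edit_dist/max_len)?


Word 1: "wet" (length 3)
Word 2: "weigh" (length 5)
One optimal edit sequence:
  1. keep 'w'
  2. keep 'e'
  3. insert 'i'  (+1)
  4. insert 'g'  (+1)
  5. substitute 't' -> 'h'  (+1)
Edit distance = 3
Max length = max(3, 5) = 5
Similarity = 1 - 3/5
= 0.4000


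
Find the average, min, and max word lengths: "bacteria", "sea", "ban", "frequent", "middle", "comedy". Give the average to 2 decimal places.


Lengths: "bacteria"=8, "sea"=3, "ban"=3, "frequent"=8, "middle"=6, "comedy"=6
Sum = 34, Count = 6
Average = 34/6 = 5.67
= avg=5.67, min=3, max=8


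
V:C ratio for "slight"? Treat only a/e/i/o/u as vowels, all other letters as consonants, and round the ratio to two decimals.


Word: "slight"
Vowels (a,e,i,o,u): 1
Consonants: 5
Ratio = 1/5
= 0.20


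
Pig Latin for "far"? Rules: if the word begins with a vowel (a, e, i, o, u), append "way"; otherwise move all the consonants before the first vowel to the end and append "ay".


Word: "far"
Starts with consonant(s) → move to end, add 'ay'
Consonant cluster: "f"
Pig Latin = "arfay"


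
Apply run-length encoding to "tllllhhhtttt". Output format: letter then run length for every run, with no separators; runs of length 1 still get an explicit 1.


String: "tllllhhhtttt"
Scanning for consecutive runs:
  't' x 1
  'l' x 4
  'h' x 3
  't' x 4
RLE = "t1l4h3t4"


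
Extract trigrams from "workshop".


Word: "workshop" (length 8)
Number of trigrams = 8 - 3 + 1 = 6
  Position 0: "wor"
  Position 1: "ork"
  Position 2: "rks"
  Position 3: "ksh"
  Position 4: "sho"
  Position 5: "hop"
Trigrams = "wor", "ork", "rks", "ksh", "sho", "hop"


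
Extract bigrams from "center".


Word: "center" (length 6)
Number of bigrams = 6 - 2 + 1 = 5
  Position 0: "ce"
  Position 1: "en"
  Position 2: "nt"
  Position 3: "te"
  Position 4: "er"
Bigrams = "ce", "en", "nt", "te", "er"


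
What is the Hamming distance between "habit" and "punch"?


Comparing character by character (same length = 5):
  Pos 0: 'h' vs 'p' !=
  Pos 1: 'a' vs 'u' !=
  Pos 2: 'b' vs 'n' !=
  Pos 3: 'i' vs 'c' !=
  Pos 4: 't' vs 'h' !=
Hamming distance = 5


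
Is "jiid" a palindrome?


Word: "jiid"
Reversed: "diij"
Forward == Backward? jiid != diij
Palindrome = No


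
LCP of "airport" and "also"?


Word 1: "airport"
Word 2: "also"
Comparing from start:
  Pos 0: 'a' == 'a'
  Pos 1: 'i' != 'l' (stop)
LCP = "a" (length 1)


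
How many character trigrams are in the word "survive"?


Word: "survive" (length 7)
Number of 3-grams = length - 3 + 1 = 7 - 3 + 1
= 5


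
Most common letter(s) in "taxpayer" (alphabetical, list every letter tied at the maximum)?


Word: "taxpayer"
Letter counts:
  'a': 2
  'e': 1
  'p': 1
  'r': 1
  't': 1
  'x': 1
  'y': 1
Maximum count = 2
Most frequent = 'a' (2 times each)


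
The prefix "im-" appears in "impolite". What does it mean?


Prefix: im-
As in: impolite -> im- + polite
Meaning = not / into


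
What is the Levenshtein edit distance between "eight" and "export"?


Word 1: "eight" (length 5)
Word 2: "export" (length 6)
One optimal edit sequence (insert/delete/substitute each cost 1):
  1. keep 'e'
  2. insert 'x'  (+1)
  3. substitute 'i' -> 'p'  (+1)
  4. substitute 'g' -> 'o'  (+1)
  5. substitute 'h' -> 'r'  (+1)
  6. keep 't'
Total edit operations: 4
Edit distance = 4


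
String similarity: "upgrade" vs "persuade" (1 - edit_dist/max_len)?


Word 1: "upgrade" (length 7)
Word 2: "persuade" (length 8)
One optimal edit sequence:
  1. delete 'u'  (+1)
  2. keep 'p'
  3. substitute 'g' -> 'e'  (+1)
  4. keep 'r'
  5. insert 's'  (+1)
  6. insert 'u'  (+1)
  7. keep 'a'
  8. keep 'd'
  9. keep 'e'
Edit distance = 4
Max length = max(7, 8) = 8
Similarity = 1 - 4/8
= 0.5000


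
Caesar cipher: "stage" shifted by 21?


Word: "stage"
Shift: 21
Each letter → (letter + shift) mod 26:
  's' (18) + 21 = 13 → 'n'
  't' (19) + 21 = 14 → 'o'
  'a' (0) + 21 = 21 → 'v'
  'g' (6) + 21 = 1 → 'b'
  'e' (4) + 21 = 25 → 'z'
Result = "novbz"


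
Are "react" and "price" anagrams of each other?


Word 1: "react" → sorted: acert
Word 2: "price" → sorted: ceipr
Same letters? acert != ceipr
Anagram = No


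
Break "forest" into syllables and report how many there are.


Word: "forest"
Syllable breakdown: for | est
Counting: 2 parts
= 2 syllables


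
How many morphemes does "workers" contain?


Word: "workers"
Morphemes: work | -er | -s
Each morpheme carries meaning
= 3 morphemes


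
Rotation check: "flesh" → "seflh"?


Word: "flesh", Candidate: "seflh"
Method: check if candidate is substring of word+word
"fleshflesh" contains "seflh"? No
Is rotation = No


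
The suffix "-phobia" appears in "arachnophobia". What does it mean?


Suffix: -phobia
As in: arachnophobia -> arachno- + -phobia
Meaning = fear of


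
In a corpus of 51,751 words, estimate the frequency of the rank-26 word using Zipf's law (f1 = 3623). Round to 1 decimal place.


Zipf's law: f(r) = f(1) / r
f(1) = 3623
f(26) = 3623 / 26
= 139.3 occurrences


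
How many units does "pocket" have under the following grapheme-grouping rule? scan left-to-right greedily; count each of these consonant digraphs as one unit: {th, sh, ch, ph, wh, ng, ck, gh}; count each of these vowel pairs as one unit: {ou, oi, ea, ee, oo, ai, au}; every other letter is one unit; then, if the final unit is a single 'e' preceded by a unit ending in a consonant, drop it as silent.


Word: "pocket" (6 letters)
Left-to-right scan:
  1. 'p' (letter)
  2. 'o' (letter)
  3. 'ck' (digraph)
  4. 'e' (letter)
  5. 't' (letter)
Units from scan: 5
Sound units = 5 units


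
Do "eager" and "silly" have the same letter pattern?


Pattern of "eager": [0, 1, 2, 0, 3]
Pattern of "silly": [0, 1, 2, 2, 3]
Patterns do not match
Same pattern = No


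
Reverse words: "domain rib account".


Original: "domain rib account"
Words (1..n): domain | rib | account
Reversed (n..1): account | rib | domain
Result = "account rib domain"


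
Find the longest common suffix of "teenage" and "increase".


Word 1: "teenage"
Word 2: "increase"
Comparing from end:
  Pos -1: 'e' == 'e'
  Pos -2: 'g' != 's' (stop)
LCS = "e" (length 1)


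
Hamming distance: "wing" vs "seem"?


Comparing character by character (same length = 4):
  Pos 0: 'w' vs 's' !=
  Pos 1: 'i' vs 'e' !=
  Pos 2: 'n' vs 'e' !=
  Pos 3: 'g' vs 'm' !=
Hamming distance = 4


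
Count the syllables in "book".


Word: "book"
Syllable breakdown: book
Counting: 1 part
= 1 syllable


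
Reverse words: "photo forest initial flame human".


Original: "photo forest initial flame human"
Words (1..n): photo | forest | initial | flame | human
Reversed (n..1): human | flame | initial | forest | photo
Result = "human flame initial forest photo"


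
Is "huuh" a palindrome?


Word: "huuh"
Reversed: "huuh"
Forward == Backward? huuh == huuh
Palindrome = Yes


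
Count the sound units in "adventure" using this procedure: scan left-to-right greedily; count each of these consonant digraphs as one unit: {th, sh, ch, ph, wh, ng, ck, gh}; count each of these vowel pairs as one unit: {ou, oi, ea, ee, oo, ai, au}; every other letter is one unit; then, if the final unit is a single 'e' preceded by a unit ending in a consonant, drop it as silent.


Word: "adventure" (9 letters)
Left-to-right scan:
  1. 'a' (letter)
  2. 'd' (letter)
  3. 'v' (letter)
  4. 'e' (letter)
  5. 'n' (letter)
  6. 't' (letter)
  7. 'u' (letter)
  8. 'r' (letter)
  9. 'e' (letter)
Units from scan: 9
Final unit is 'e' after a consonant -> drop as silent (-1)
Sound units = 8 units


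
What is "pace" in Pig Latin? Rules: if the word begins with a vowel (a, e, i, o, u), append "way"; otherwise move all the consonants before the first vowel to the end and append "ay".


Word: "pace"
Starts with consonant(s) → move to end, add 'ay'
Consonant cluster: "p"
Pig Latin = "acepay"


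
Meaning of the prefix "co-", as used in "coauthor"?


Prefix: co-
As in: coauthor -> co- + author
Meaning = together


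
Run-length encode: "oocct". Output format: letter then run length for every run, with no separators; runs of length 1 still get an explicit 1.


String: "oocct"
Scanning for consecutive runs:
  'o' x 2
  'c' x 2
  't' x 1
RLE = "o2c2t1"


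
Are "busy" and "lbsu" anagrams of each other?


Word 1: "busy" → sorted: bsuy
Word 2: "lbsu" → sorted: blsu
Same letters? bsuy != blsu
Anagram = No


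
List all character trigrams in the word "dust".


Word: "dust" (length 4)
Number of trigrams = 4 - 3 + 1 = 2
  Position 0: "dus"
  Position 1: "ust"
Trigrams = "dus", "ust"


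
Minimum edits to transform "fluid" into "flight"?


Word 1: "fluid" (length 5)
Word 2: "flight" (length 6)
One optimal edit sequence (insert/delete/substitute each cost 1):
  1. keep 'f'
  2. keep 'l'
  3. insert 'i'  (+1)
  4. substitute 'u' -> 'g'  (+1)
  5. substitute 'i' -> 'h'  (+1)
  6. substitute 'd' -> 't'  (+1)
Total edit operations: 4
Edit distance = 4


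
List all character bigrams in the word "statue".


Word: "statue" (length 6)
Number of bigrams = 6 - 2 + 1 = 5
  Position 0: "st"
  Position 1: "ta"
  Position 2: "at"
  Position 3: "tu"
  Position 4: "ue"
Bigrams = "st", "ta", "at", "tu", "ue"


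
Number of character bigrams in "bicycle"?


Word: "bicycle" (length 7)
Number of 2-grams = length - 2 + 1 = 7 - 2 + 1
= 6


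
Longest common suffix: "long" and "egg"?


Word 1: "long"
Word 2: "egg"
Comparing from end:
  Pos -1: 'g' == 'g'
  Pos -2: 'n' != 'g' (stop)
LCS = "g" (length 1)


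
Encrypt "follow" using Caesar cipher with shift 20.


Word: "follow"
Shift: 20
Each letter → (letter + shift) mod 26:
  'f' (5) + 20 = 25 → 'z'
  'o' (14) + 20 = 8 → 'i'
  'l' (11) + 20 = 5 → 'f'
  'l' (11) + 20 = 5 → 'f'
  'o' (14) + 20 = 8 → 'i'
  'w' (22) + 20 = 16 → 'q'
Result = "ziffiq"


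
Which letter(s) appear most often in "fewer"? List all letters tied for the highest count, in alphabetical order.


Word: "fewer"
Letter counts:
  'e': 2
  'f': 1
  'r': 1
  'w': 1
Maximum count = 2
Most frequent = 'e' (2 times each)


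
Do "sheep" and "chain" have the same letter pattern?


Pattern of "sheep": [0, 1, 2, 2, 3]
Pattern of "chain": [0, 1, 2, 3, 4]
Patterns do not match
Same pattern = No


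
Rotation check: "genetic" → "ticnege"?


Word: "genetic", Candidate: "ticnege"
Method: check if candidate is substring of word+word
"geneticgenetic" contains "ticnege"? No
Is rotation = No


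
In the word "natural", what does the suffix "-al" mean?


Suffix: -al
Example: natural = nature + -al, with a spelling change
Meaning = relating to


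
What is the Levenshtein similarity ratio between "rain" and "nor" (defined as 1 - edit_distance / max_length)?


Word 1: "rain" (length 4)
Word 2: "nor" (length 3)
One optimal edit sequence:
  1. delete 'r'  (+1)
  2. substitute 'a' -> 'n'  (+1)
  3. substitute 'i' -> 'o'  (+1)
  4. substitute 'n' -> 'r'  (+1)
Edit distance = 4
Max length = max(4, 3) = 4
Similarity = 1 - 4/4
= 0.0000


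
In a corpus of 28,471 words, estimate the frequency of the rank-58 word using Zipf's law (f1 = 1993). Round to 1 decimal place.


Zipf's law: f(r) = f(1) / r
f(1) = 1993
f(58) = 1993 / 58
= 34.4 occurrences


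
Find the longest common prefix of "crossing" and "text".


Word 1: "crossing"
Word 2: "text"
Comparing from start:
  Pos 0: 'c' != 't' (stop)
LCP = "" (length 0)


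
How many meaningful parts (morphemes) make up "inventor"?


Word: "inventor"
Morphemes: invent | -or
Each morpheme carries meaning
= 2 morphemes


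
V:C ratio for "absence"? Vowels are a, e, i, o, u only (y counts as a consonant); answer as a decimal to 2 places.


Word: "absence"
Vowels (a,e,i,o,u): 3
Consonants: 4
Ratio = 3/4
= 0.75


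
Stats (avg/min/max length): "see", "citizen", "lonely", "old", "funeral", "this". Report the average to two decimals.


Lengths: "see"=3, "citizen"=7, "lonely"=6, "old"=3, "funeral"=7, "this"=4
Sum = 30, Count = 6
Average = 30/6 = 5.00
= avg=5.00, min=3, max=7


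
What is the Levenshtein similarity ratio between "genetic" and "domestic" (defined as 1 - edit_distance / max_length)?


Word 1: "genetic" (length 7)
Word 2: "domestic" (length 8)
One optimal edit sequence:
  1. substitute 'g' -> 'd'  (+1)
  2. substitute 'e' -> 'o'  (+1)
  3. substitute 'n' -> 'm'  (+1)
  4. keep 'e'
  5. insert 's'  (+1)
  6. keep 't'
  7. keep 'i'
  8. keep 'c'
Edit distance = 4
Max length = max(7, 8) = 8
Similarity = 1 - 4/8
= 0.5000


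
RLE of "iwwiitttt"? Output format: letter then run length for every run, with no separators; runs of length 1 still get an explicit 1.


String: "iwwiitttt"
Scanning for consecutive runs:
  'i' x 1
  'w' x 2
  'i' x 2
  't' x 4
RLE = "i1w2i2t4"


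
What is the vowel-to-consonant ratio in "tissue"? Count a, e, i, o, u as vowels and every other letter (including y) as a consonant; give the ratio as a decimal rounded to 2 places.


Word: "tissue"
Vowels (a,e,i,o,u): 3
Consonants: 3
Ratio = 3/3
= 1.00


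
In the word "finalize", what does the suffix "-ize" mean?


Suffix: -ize
Example: finalize = final + -ize
Meaning = to make


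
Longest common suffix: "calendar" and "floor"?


Word 1: "calendar"
Word 2: "floor"
Comparing from end:
  Pos -1: 'r' == 'r'
  Pos -2: 'a' != 'o' (stop)
LCS = "r" (length 1)


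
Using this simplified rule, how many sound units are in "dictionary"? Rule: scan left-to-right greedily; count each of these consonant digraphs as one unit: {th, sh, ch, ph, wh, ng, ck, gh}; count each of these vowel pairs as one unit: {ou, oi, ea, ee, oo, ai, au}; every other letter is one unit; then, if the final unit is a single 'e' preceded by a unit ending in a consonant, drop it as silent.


Word: "dictionary" (10 letters)
Left-to-right scan:
  (1) 'd' (letter)
  (2) 'i' (letter)
  (3) 'c' (letter)
  (4) 't' (letter)
  (5) 'i' (letter)
  (6) 'o' (letter)
  (7) 'n' (letter)
  (8) 'a' (letter)
  (9) 'r' (letter)
  (10) 'y' (letter)
Units from scan: 10
Sound units = 10 units


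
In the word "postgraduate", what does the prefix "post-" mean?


Prefix: post-
Example: postgraduate (post- + graduate)
Meaning = after


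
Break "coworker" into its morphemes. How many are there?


Word: "coworker"
Morphemes: co- / work / -er
Each morpheme carries meaning
= 3 morphemes


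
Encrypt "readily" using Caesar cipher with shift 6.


Word: "readily"
Shift: 6
Each letter → (letter + shift) mod 26:
  'r' (17) + 6 = 23 → 'x'
  'e' (4) + 6 = 10 → 'k'
  'a' (0) + 6 = 6 → 'g'
  'd' (3) + 6 = 9 → 'j'
  'i' (8) + 6 = 14 → 'o'
  'l' (11) + 6 = 17 → 'r'
  'y' (24) + 6 = 4 → 'e'
Result = "xkgjore"


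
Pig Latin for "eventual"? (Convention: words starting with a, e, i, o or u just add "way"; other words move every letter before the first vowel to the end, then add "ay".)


Word: "eventual"
Starts with vowel → add 'way'
Pig Latin = "eventualway"


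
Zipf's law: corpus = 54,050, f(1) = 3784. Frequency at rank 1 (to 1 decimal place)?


Zipf's law: f(r) = f(1) / r
f(1) = 3784
f(1) = 3784 / 1
= 3784.0 occurrences


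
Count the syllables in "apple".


Word: "apple"
Syllable breakdown: ap-ple
Counting: 2 parts
= 2 syllables


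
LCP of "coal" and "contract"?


Word 1: "coal"
Word 2: "contract"
Comparing from start:
  Pos 0: 'c' == 'c'
  Pos 1: 'o' == 'o'
  Pos 2: 'a' != 'n' (stop)
LCP = "co" (length 2)


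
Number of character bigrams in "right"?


Word: "right" (length 5)
Number of 2-grams = length - 2 + 1 = 5 - 2 + 1
= 4


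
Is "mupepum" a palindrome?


Word: "mupepum"
Reversed: "mupepum"
Forward == Backward? mupepum == mupepum
Palindrome = Yes


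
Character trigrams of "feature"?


Word: "feature" (length 7)
Number of trigrams = 7 - 3 + 1 = 5
  Position 0: "fea"
  Position 1: "eat"
  Position 2: "atu"
  Position 3: "tur"
  Position 4: "ure"
Trigrams = "fea", "eat", "atu", "tur", "ure"


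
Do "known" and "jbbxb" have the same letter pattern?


Pattern of "known": [0, 1, 2, 3, 1]
Pattern of "jbbxb": [0, 1, 1, 2, 1]
Patterns do not match
Same pattern = No


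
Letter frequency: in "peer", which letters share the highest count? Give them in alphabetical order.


Word: "peer"
Letter counts:
  'e': 2
  'p': 1
  'r': 1
Maximum count = 2
Most frequent = 'e' (2 times each)


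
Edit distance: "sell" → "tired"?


Word 1: "sell" (length 4)
Word 2: "tired" (length 5)
One optimal edit sequence (insert/delete/substitute each cost 1):
  1. insert 't'  (+1)
  2. substitute 's' -> 'i'  (+1)
  3. substitute 'e' -> 'r'  (+1)
  4. substitute 'l' -> 'e'  (+1)
  5. substitute 'l' -> 'd'  (+1)
Total edit operations: 5
Edit distance = 5


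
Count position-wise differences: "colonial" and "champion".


Comparing character by character (same length = 8):
  Pos 0: 'c' vs 'c' =
  Pos 1: 'o' vs 'h' !=
  Pos 2: 'l' vs 'a' !=
  Pos 3: 'o' vs 'm' !=
  Pos 4: 'n' vs 'p' !=
  Pos 5: 'i' vs 'i' =
  Pos 6: 'a' vs 'o' !=
  Pos 7: 'l' vs 'n' !=
Hamming distance = 6


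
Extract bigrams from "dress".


Word: "dress" (length 5)
Number of bigrams = 5 - 2 + 1 = 4
  Position 0: "dr"
  Position 1: "re"
  Position 2: "es"
  Position 3: "ss"
Bigrams = "dr", "re", "es", "ss"


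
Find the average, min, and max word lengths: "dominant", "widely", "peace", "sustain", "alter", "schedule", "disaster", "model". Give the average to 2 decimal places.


Lengths: "dominant"=8, "widely"=6, "peace"=5, "sustain"=7, "alter"=5, "schedule"=8, "disaster"=8, "model"=5
Sum = 52, Count = 8
Average = 52/8 = 6.50
= avg=6.50, min=5, max=8


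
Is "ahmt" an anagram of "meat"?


Word 1: "meat" → sorted: aemt
Word 2: "ahmt" → sorted: ahmt
Same letters? aemt != ahmt
Anagram = No


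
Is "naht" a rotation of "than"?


Word: "than", Candidate: "naht"
Method: check if candidate is substring of word+word
"thanthan" contains "naht"? No
Is rotation = No


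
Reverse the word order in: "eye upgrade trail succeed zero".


Original: "eye upgrade trail succeed zero"
Words (1..n): eye | upgrade | trail | succeed | zero
Reversed (n..1): zero | succeed | trail | upgrade | eye
Result = "zero succeed trail upgrade eye"


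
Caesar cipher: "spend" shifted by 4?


Word: "spend"
Shift: 4
Each letter → (letter + shift) mod 26:
  's' (18) + 4 = 22 → 'w'
  'p' (15) + 4 = 19 → 't'
  'e' (4) + 4 = 8 → 'i'
  'n' (13) + 4 = 17 → 'r'
  'd' (3) + 4 = 7 → 'h'
Result = "wtirh"


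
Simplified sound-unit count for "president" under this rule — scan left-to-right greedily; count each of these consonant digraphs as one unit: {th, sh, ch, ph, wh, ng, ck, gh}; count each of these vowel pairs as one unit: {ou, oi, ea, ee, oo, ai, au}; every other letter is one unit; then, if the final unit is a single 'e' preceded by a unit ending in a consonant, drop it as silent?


Word: "president" (9 letters)
Left-to-right scan:
  [1] 'p' (letter)
  [2] 'r' (letter)
  [3] 'e' (letter)
  [4] 's' (letter)
  [5] 'i' (letter)
  [6] 'd' (letter)
  [7] 'e' (letter)
  [8] 'n' (letter)
  [9] 't' (letter)
Units from scan: 9
Sound units = 9 units


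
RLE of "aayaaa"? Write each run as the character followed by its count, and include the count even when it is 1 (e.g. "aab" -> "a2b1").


String: "aayaaa"
Scanning for consecutive runs:
  'a' x 2
  'y' x 1
  'a' x 3
RLE = "a2y1a3"


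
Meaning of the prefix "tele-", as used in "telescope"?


Prefix: tele-
Example: telescope (tele- + scope)
Meaning = distant


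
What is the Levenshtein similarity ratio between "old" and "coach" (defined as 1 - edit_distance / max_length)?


Word 1: "old" (length 3)
Word 2: "coach" (length 5)
One optimal edit sequence:
  1. insert 'c'  (+1)
  2. keep 'o'
  3. insert 'a'  (+1)
  4. substitute 'l' -> 'c'  (+1)
  5. substitute 'd' -> 'h'  (+1)
Edit distance = 4
Max length = max(3, 5) = 5
Similarity = 1 - 4/5
= 0.2000


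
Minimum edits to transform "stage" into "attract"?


Word 1: "stage" (length 5)
Word 2: "attract" (length 7)
One optimal edit sequence (insert/delete/substitute each cost 1):
  1. insert 'a'  (+1)
  2. substitute 's' -> 't'  (+1)
  3. keep 't'
  4. insert 'r'  (+1)
  5. keep 'a'
  6. substitute 'g' -> 'c'  (+1)
  7. substitute 'e' -> 't'  (+1)
Total edit operations: 5
Edit distance = 5


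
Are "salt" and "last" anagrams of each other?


Word 1: "salt" → sorted: alst
Word 2: "last" → sorted: alst
Same letters? alst == alst
Anagram = Yes


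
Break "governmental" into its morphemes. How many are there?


Word: "governmental"
Morphemes: govern + -ment + -al
Each morpheme carries meaning
= 3 morphemes


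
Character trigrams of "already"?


Word: "already" (length 7)
Number of trigrams = 7 - 3 + 1 = 5
  Position 0: "alr"
  Position 1: "lre"
  Position 2: "rea"
  Position 3: "ead"
  Position 4: "ady"
Trigrams = "alr", "lre", "rea", "ead", "ady"


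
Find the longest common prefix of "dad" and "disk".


Word 1: "dad"
Word 2: "disk"
Comparing from start:
  Pos 0: 'd' == 'd'
  Pos 1: 'a' != 'i' (stop)
LCP = "d" (length 1)


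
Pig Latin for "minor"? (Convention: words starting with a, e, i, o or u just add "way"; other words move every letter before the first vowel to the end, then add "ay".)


Word: "minor"
Starts with consonant(s) → move to end, add 'ay'
Consonant cluster: "m"
Pig Latin = "inormay"


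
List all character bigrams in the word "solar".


Word: "solar" (length 5)
Number of bigrams = 5 - 2 + 1 = 4
  Position 0: "so"
  Position 1: "ol"
  Position 2: "la"
  Position 3: "ar"
Bigrams = "so", "ol", "la", "ar"


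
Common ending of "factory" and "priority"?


Word 1: "factory"
Word 2: "priority"
Comparing from end:
  Pos -1: 'y' == 'y'
  Pos -2: 'r' != 't' (stop)
LCS = "y" (length 1)


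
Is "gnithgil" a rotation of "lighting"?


Word: "lighting", Candidate: "gnithgil"
Method: check if candidate is substring of word+word
"lightinglighting" contains "gnithgil"? No
Is rotation = No
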